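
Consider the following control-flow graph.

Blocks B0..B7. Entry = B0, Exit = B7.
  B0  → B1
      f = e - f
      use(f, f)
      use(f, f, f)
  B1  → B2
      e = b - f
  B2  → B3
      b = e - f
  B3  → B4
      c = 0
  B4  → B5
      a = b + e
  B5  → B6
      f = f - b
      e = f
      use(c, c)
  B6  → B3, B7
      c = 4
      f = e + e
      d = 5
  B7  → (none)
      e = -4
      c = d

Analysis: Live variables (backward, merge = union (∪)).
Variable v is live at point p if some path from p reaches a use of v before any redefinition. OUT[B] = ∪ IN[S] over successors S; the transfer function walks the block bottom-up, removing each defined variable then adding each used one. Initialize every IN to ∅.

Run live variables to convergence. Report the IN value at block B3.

Per-block solution:
  B0:  IN={b, e, f}  OUT={b, f}
  B1:  IN={b, f}  OUT={e, f}
  B2:  IN={e, f}  OUT={b, e, f}
  B3:  IN={b, e, f}  OUT={b, c, e, f}
  B4:  IN={b, c, e, f}  OUT={b, c, f}
  B5:  IN={b, c, f}  OUT={b, e}
  B6:  IN={b, e}  OUT={b, d, e, f}
  B7:  IN={d}  OUT={}

Merge at B3: OUT[B3] = IN[B4] = {b, c, e, f}
Applying B3's transfer function to that OUT value gives IN[B3] (row B3 above).

Answer: {b, e, f}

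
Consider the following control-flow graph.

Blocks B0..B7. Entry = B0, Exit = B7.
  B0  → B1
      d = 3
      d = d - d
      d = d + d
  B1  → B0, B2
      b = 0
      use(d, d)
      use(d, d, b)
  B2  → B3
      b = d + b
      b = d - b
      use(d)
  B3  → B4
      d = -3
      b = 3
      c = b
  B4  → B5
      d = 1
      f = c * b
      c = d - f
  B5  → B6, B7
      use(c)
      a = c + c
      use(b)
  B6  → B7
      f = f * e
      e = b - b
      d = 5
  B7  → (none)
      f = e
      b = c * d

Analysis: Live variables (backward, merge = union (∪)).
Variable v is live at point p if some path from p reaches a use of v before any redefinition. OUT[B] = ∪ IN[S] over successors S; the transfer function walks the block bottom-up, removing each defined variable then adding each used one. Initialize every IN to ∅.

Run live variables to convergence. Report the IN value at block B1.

Per-block solution:
  B0:   IN={e}   OUT={d, e}
  B1:   IN={d, e}   OUT={b, d, e}
  B2:   IN={b, d, e}   OUT={e}
  B3:   IN={e}   OUT={b, c, e}
  B4:   IN={b, c, e}   OUT={b, c, d, e, f}
  B5:   IN={b, c, d, e, f}   OUT={b, c, d, e, f}
  B6:   IN={b, c, e, f}   OUT={c, d, e}
  B7:   IN={c, d, e}   OUT={}

Merge at B1: OUT[B1] = IN[B0] ⊔ IN[B2] = {b, d, e}
Applying B1's transfer function to that OUT value gives IN[B1] (row B1 above).

Answer: {d, e}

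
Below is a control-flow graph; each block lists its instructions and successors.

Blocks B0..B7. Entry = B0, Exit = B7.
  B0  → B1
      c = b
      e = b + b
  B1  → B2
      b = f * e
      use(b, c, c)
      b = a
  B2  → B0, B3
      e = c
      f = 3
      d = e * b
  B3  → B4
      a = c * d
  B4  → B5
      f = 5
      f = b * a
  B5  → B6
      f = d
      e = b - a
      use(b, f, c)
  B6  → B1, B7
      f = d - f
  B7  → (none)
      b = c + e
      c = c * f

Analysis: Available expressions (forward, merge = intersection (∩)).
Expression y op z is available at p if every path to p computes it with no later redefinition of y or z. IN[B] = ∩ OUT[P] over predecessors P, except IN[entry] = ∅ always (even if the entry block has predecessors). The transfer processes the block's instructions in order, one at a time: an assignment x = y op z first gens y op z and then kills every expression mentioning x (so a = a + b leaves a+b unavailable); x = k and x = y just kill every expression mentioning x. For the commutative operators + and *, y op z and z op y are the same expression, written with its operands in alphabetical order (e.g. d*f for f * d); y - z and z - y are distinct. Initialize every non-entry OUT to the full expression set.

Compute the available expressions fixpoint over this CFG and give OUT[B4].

Answer: {a*b, b*e, c*d}

Working:
Fixpoint table:
  B0:   IN={}   OUT={b+b}
  B1:   IN={}   OUT={e*f}
  B2:   IN={e*f}   OUT={b*e}
  B3:   IN={b*e}   OUT={b*e, c*d}
  B4:   IN={b*e, c*d}   OUT={a*b, b*e, c*d}
  B5:   IN={a*b, b*e, c*d}   OUT={a*b, b-a, c*d}
  B6:   IN={a*b, b-a, c*d}   OUT={a*b, b-a, c*d}
  B7:   IN={a*b, b-a, c*d}   OUT={}

Merge at B4: IN[B4] = OUT[B3] = {b*e, c*d}
Applying B4's transfer function to that IN value gives OUT[B4] (row B4 above).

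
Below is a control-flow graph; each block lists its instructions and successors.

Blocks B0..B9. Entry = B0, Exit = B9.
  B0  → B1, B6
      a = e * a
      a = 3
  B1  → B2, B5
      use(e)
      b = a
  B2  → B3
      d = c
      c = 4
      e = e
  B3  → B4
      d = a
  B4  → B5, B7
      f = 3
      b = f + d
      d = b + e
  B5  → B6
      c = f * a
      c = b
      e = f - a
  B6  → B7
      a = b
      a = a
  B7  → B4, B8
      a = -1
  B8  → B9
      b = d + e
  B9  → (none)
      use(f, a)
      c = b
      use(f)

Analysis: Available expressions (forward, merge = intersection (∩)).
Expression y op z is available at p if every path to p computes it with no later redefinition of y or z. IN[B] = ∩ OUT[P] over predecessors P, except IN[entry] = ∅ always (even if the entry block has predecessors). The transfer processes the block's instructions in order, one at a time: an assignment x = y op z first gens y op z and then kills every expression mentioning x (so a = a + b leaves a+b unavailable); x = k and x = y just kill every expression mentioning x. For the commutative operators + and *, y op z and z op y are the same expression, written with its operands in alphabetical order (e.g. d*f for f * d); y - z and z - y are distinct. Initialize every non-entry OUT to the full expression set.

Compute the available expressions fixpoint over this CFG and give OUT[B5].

Converged values:
  B0:  IN={}  OUT={}
  B1:  IN={}  OUT={}
  B2:  IN={}  OUT={}
  B3:  IN={}  OUT={}
  B4:  IN={}  OUT={b+e}
  B5:  IN={}  OUT={a*f, f-a}
  B6:  IN={}  OUT={}
  B7:  IN={}  OUT={}
  B8:  IN={}  OUT={d+e}
  B9:  IN={d+e}  OUT={d+e}

Merge at B5: IN[B5] = OUT[B1] ∩ OUT[B4] = {}
Applying B5's transfer function to that IN value gives OUT[B5] (row B5 above).

Answer: {a*f, f-a}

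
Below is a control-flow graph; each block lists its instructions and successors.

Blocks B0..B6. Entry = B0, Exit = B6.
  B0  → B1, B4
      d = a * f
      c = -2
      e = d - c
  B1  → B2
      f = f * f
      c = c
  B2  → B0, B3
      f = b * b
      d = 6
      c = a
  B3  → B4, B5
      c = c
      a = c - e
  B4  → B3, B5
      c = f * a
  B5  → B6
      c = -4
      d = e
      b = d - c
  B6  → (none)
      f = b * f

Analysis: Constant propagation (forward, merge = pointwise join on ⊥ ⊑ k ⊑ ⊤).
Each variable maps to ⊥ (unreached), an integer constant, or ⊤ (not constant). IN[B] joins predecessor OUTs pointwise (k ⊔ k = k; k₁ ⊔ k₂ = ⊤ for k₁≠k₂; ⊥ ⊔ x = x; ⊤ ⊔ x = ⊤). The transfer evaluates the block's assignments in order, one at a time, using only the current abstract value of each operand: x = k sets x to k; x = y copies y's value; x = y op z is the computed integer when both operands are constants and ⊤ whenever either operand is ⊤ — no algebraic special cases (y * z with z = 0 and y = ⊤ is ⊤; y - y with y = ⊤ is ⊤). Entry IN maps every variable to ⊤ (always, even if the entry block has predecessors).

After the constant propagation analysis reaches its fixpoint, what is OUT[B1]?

Per-block solution:
  B0:   IN=(all ⊤)   OUT={c:-2; rest ⊤}
  B1:   IN={c:-2; rest ⊤}   OUT={c:-2; rest ⊤}
  B2:   IN={c:-2; rest ⊤}   OUT={d:6; rest ⊤}
  B3:   IN=(all ⊤)   OUT=(all ⊤)
  B4:   IN=(all ⊤)   OUT=(all ⊤)
  B5:   IN=(all ⊤)   OUT={c:-4; rest ⊤}
  B6:   IN={c:-4; rest ⊤}   OUT={c:-4; rest ⊤}

Merge at B1: IN[B1] = OUT[B0] = {a: ⊤, b: ⊤, c: -2, d: ⊤, e: ⊤, f: ⊤}
Applying B1's transfer function to that IN value gives OUT[B1] (row B1 above).

Answer: {a: ⊤, b: ⊤, c: -2, d: ⊤, e: ⊤, f: ⊤}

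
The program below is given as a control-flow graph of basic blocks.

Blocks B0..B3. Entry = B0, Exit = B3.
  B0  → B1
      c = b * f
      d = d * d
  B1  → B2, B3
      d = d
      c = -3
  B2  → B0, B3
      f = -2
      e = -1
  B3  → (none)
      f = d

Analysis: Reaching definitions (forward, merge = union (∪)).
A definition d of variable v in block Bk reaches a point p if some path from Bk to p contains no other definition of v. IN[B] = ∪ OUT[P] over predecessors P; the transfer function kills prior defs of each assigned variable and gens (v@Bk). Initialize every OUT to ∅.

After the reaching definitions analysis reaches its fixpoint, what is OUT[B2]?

Per-block solution:
  B0: | IN={c@B1, d@B1, e@B2, f@B2} | OUT={c@B0, d@B0, e@B2, f@B2}
  B1: | IN={c@B0, d@B0, e@B2, f@B2} | OUT={c@B1, d@B1, e@B2, f@B2}
  B2: | IN={c@B1, d@B1, e@B2, f@B2} | OUT={c@B1, d@B1, e@B2, f@B2}
  B3: | IN={c@B1, d@B1, e@B2, f@B2} | OUT={c@B1, d@B1, e@B2, f@B3}

Merge at B2: IN[B2] = OUT[B1] = {c@B1, d@B1, e@B2, f@B2}
Applying B2's transfer function to that IN value gives OUT[B2] (row B2 above).

Answer: {c@B1, d@B1, e@B2, f@B2}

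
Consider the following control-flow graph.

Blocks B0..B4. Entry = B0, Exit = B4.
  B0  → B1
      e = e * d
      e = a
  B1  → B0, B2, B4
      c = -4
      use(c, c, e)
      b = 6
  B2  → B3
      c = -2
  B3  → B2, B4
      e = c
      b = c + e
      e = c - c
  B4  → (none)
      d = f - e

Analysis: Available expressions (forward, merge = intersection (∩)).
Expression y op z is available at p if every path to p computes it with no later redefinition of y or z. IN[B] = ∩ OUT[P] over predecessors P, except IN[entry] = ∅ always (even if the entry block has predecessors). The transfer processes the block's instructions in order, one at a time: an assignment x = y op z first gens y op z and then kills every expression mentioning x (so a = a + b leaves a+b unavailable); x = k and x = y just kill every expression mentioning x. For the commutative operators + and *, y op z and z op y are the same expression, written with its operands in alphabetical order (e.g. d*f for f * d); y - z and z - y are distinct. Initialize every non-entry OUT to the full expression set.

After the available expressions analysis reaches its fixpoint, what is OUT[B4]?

Answer: {f-e}

Trace:
Per-block solution:
  B0:  IN={}  OUT={}
  B1:  IN={}  OUT={}
  B2:  IN={}  OUT={}
  B3:  IN={}  OUT={c-c}
  B4:  IN={}  OUT={f-e}

Merge at B4: IN[B4] = OUT[B1] ∩ OUT[B3] = {}
Applying B4's transfer function to that IN value gives OUT[B4] (row B4 above).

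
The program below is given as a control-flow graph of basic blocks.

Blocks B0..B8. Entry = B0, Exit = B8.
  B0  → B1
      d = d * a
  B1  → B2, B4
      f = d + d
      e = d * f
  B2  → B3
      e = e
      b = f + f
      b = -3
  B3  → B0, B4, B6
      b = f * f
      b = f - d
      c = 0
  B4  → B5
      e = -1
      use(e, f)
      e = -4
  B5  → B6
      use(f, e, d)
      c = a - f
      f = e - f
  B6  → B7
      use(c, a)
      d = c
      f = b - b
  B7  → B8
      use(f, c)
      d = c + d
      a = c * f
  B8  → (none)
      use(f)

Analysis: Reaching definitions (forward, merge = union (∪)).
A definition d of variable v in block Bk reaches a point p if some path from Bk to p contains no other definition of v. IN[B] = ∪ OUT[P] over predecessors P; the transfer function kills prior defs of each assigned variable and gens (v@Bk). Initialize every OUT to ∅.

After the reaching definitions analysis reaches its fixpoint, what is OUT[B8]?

Answer: {a@B7, b@B3, c@B3, c@B5, d@B7, e@B2, e@B4, f@B6}

Trace:
Converged values:
  B0:   IN={b@B3, c@B3, d@B0, e@B2, f@B1}   OUT={b@B3, c@B3, d@B0, e@B2, f@B1}
  B1:   IN={b@B3, c@B3, d@B0, e@B2, f@B1}   OUT={b@B3, c@B3, d@B0, e@B1, f@B1}
  B2:   IN={b@B3, c@B3, d@B0, e@B1, f@B1}   OUT={b@B2, c@B3, d@B0, e@B2, f@B1}
  B3:   IN={b@B2, c@B3, d@B0, e@B2, f@B1}   OUT={b@B3, c@B3, d@B0, e@B2, f@B1}
  B4:   IN={b@B3, c@B3, d@B0, e@B1, e@B2, f@B1}   OUT={b@B3, c@B3, d@B0, e@B4, f@B1}
  B5:   IN={b@B3, c@B3, d@B0, e@B4, f@B1}   OUT={b@B3, c@B5, d@B0, e@B4, f@B5}
  B6:   IN={b@B3, c@B3, c@B5, d@B0, e@B2, e@B4, f@B1, f@B5}   OUT={b@B3, c@B3, c@B5, d@B6, e@B2, e@B4, f@B6}
  B7:   IN={b@B3, c@B3, c@B5, d@B6, e@B2, e@B4, f@B6}   OUT={a@B7, b@B3, c@B3, c@B5, d@B7, e@B2, e@B4, f@B6}
  B8:   IN={a@B7, b@B3, c@B3, c@B5, d@B7, e@B2, e@B4, f@B6}   OUT={a@B7, b@B3, c@B3, c@B5, d@B7, e@B2, e@B4, f@B6}

Merge at B8: IN[B8] = OUT[B7] = {a@B7, b@B3, c@B3, c@B5, d@B7, e@B2, e@B4, f@B6}
Applying B8's transfer function to that IN value gives OUT[B8] (row B8 above).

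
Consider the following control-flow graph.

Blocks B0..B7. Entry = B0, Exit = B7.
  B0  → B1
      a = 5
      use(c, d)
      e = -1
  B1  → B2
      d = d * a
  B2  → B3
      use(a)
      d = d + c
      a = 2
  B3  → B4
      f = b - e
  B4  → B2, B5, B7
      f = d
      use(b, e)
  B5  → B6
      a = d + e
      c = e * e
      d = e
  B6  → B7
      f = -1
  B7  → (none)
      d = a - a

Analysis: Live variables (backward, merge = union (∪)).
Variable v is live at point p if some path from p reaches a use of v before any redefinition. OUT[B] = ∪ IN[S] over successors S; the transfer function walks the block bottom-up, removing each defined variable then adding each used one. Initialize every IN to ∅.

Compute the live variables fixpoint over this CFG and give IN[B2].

Answer: {a, b, c, d, e}

Trace:
Converged values:
  B0:  IN={b, c, d}  OUT={a, b, c, d, e}
  B1:  IN={a, b, c, d, e}  OUT={a, b, c, d, e}
  B2:  IN={a, b, c, d, e}  OUT={a, b, c, d, e}
  B3:  IN={a, b, c, d, e}  OUT={a, b, c, d, e}
  B4:  IN={a, b, c, d, e}  OUT={a, b, c, d, e}
  B5:  IN={d, e}  OUT={a}
  B6:  IN={a}  OUT={a}
  B7:  IN={a}  OUT={}

Merge at B2: OUT[B2] = IN[B3] = {a, b, c, d, e}
Applying B2's transfer function to that OUT value gives IN[B2] (row B2 above).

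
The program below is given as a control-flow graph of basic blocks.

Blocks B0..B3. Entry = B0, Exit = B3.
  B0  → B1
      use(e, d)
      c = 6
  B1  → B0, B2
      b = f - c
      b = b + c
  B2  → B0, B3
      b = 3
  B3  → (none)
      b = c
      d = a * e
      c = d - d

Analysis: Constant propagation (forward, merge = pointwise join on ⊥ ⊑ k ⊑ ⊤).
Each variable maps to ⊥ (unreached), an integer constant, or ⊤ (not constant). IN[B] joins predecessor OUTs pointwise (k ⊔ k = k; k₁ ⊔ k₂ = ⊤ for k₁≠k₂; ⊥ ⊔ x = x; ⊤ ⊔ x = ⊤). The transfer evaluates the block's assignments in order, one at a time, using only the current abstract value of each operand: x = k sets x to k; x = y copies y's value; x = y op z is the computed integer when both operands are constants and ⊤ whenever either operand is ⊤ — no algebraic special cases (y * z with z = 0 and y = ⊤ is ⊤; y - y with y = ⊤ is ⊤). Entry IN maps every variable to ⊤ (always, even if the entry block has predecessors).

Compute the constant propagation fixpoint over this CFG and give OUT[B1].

Answer: {a: ⊤, b: ⊤, c: 6, d: ⊤, e: ⊤, f: ⊤}

Derivation:
Converged values:
  B0:   IN=(all ⊤)   OUT={c:6; rest ⊤}
  B1:   IN={c:6; rest ⊤}   OUT={c:6; rest ⊤}
  B2:   IN={c:6; rest ⊤}   OUT={b:3, c:6; rest ⊤}
  B3:   IN={b:3, c:6; rest ⊤}   OUT={b:6; rest ⊤}

Merge at B1: IN[B1] = OUT[B0] = {a: ⊤, b: ⊤, c: 6, d: ⊤, e: ⊤, f: ⊤}
Applying B1's transfer function to that IN value gives OUT[B1] (row B1 above).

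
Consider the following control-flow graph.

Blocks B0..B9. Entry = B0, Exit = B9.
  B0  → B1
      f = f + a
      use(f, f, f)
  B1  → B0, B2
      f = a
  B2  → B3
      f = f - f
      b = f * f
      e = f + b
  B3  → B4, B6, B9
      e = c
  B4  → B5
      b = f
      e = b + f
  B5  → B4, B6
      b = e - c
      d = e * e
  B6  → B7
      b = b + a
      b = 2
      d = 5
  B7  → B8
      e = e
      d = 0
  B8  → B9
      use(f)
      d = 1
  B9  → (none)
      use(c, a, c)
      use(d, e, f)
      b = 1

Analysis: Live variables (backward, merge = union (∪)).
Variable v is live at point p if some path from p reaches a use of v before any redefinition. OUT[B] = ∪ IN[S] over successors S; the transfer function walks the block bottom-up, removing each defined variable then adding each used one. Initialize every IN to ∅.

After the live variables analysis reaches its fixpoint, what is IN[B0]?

Answer: {a, c, d, f}

Derivation:
Per-block solution:
  B0:  IN={a, c, d, f}  OUT={a, c, d}
  B1:  IN={a, c, d}  OUT={a, c, d, f}
  B2:  IN={a, c, d, f}  OUT={a, b, c, d, f}
  B3:  IN={a, b, c, d, f}  OUT={a, b, c, d, e, f}
  B4:  IN={a, c, f}  OUT={a, c, e, f}
  B5:  IN={a, c, e, f}  OUT={a, b, c, e, f}
  B6:  IN={a, b, c, e, f}  OUT={a, c, e, f}
  B7:  IN={a, c, e, f}  OUT={a, c, e, f}
  B8:  IN={a, c, e, f}  OUT={a, c, d, e, f}
  B9:  IN={a, c, d, e, f}  OUT={}

Merge at B0: OUT[B0] = IN[B1] = {a, c, d}
Applying B0's transfer function to that OUT value gives IN[B0] (row B0 above).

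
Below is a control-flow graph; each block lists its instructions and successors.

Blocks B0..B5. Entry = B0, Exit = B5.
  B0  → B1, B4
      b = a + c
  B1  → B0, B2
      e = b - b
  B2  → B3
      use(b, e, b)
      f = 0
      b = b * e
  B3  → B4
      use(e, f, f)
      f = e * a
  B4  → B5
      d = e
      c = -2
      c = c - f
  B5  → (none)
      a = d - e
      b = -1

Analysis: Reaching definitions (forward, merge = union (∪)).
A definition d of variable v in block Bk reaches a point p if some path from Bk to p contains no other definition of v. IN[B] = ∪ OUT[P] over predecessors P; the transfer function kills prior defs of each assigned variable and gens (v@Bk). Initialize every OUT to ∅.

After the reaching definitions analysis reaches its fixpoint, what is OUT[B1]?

Answer: {b@B0, e@B1}

Working:
Converged values:
  B0:   IN={b@B0, e@B1}   OUT={b@B0, e@B1}
  B1:   IN={b@B0, e@B1}   OUT={b@B0, e@B1}
  B2:   IN={b@B0, e@B1}   OUT={b@B2, e@B1, f@B2}
  B3:   IN={b@B2, e@B1, f@B2}   OUT={b@B2, e@B1, f@B3}
  B4:   IN={b@B0, b@B2, e@B1, f@B3}   OUT={b@B0, b@B2, c@B4, d@B4, e@B1, f@B3}
  B5:   IN={b@B0, b@B2, c@B4, d@B4, e@B1, f@B3}   OUT={a@B5, b@B5, c@B4, d@B4, e@B1, f@B3}

Merge at B1: IN[B1] = OUT[B0] = {b@B0, e@B1}
Applying B1's transfer function to that IN value gives OUT[B1] (row B1 above).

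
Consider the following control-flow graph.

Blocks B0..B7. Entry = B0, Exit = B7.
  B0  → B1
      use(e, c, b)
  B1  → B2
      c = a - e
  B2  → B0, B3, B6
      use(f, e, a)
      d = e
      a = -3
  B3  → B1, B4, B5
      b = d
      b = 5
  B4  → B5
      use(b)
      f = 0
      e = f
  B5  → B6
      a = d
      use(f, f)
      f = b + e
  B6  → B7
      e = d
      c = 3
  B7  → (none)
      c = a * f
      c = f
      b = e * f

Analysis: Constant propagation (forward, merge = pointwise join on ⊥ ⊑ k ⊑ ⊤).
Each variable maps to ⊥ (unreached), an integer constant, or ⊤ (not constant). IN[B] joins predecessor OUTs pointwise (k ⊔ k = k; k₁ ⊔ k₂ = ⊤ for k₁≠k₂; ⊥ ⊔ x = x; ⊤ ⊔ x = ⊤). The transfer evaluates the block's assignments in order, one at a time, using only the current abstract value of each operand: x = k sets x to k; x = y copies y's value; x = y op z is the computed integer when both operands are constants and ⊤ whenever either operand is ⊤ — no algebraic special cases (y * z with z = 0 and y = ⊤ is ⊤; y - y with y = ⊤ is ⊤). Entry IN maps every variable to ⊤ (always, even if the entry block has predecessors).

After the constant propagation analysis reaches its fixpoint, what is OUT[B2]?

Fixpoint table:
  B0:   IN=(all ⊤)   OUT=(all ⊤)
  B1:   IN=(all ⊤)   OUT=(all ⊤)
  B2:   IN=(all ⊤)   OUT={a:-3; rest ⊤}
  B3:   IN={a:-3; rest ⊤}   OUT={a:-3, b:5; rest ⊤}
  B4:   IN={a:-3, b:5; rest ⊤}   OUT={a:-3, b:5, e:0, f:0; rest ⊤}
  B5:   IN={a:-3, b:5; rest ⊤}   OUT={b:5; rest ⊤}
  B6:   IN=(all ⊤)   OUT={c:3; rest ⊤}
  B7:   IN={c:3; rest ⊤}   OUT=(all ⊤)

Merge at B2: IN[B2] = OUT[B1] = {a: ⊤, b: ⊤, c: ⊤, d: ⊤, e: ⊤, f: ⊤}
Applying B2's transfer function to that IN value gives OUT[B2] (row B2 above).

Answer: {a: -3, b: ⊤, c: ⊤, d: ⊤, e: ⊤, f: ⊤}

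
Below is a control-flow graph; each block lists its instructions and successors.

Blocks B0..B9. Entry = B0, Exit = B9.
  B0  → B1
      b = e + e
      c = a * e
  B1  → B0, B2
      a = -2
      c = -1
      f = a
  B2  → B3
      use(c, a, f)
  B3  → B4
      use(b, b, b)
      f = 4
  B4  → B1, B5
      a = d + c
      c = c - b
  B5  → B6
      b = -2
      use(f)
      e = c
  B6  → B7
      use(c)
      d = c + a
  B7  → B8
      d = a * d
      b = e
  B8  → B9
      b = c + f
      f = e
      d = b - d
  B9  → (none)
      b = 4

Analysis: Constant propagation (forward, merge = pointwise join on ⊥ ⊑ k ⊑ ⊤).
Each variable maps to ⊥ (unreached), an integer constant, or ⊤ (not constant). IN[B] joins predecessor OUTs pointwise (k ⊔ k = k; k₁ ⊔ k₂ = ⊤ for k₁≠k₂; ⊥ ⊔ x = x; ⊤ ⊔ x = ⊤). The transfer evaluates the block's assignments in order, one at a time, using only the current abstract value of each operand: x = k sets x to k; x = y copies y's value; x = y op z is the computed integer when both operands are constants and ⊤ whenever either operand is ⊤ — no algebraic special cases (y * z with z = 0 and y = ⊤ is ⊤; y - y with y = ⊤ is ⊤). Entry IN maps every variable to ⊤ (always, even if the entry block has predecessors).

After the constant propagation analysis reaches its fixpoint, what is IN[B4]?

Per-block solution:
  B0: | IN=(all ⊤) | OUT=(all ⊤)
  B1: | IN=(all ⊤) | OUT={a:-2, c:-1, f:-2; rest ⊤}
  B2: | IN={a:-2, c:-1, f:-2; rest ⊤} | OUT={a:-2, c:-1, f:-2; rest ⊤}
  B3: | IN={a:-2, c:-1, f:-2; rest ⊤} | OUT={a:-2, c:-1, f:4; rest ⊤}
  B4: | IN={a:-2, c:-1, f:4; rest ⊤} | OUT={f:4; rest ⊤}
  B5: | IN={f:4; rest ⊤} | OUT={b:-2, f:4; rest ⊤}
  B6: | IN={b:-2, f:4; rest ⊤} | OUT={b:-2, f:4; rest ⊤}
  B7: | IN={b:-2, f:4; rest ⊤} | OUT={f:4; rest ⊤}
  B8: | IN={f:4; rest ⊤} | OUT=(all ⊤)
  B9: | IN=(all ⊤) | OUT={b:4; rest ⊤}

Merge at B4: IN[B4] = OUT[B3] = {a: -2, b: ⊤, c: -1, d: ⊤, e: ⊤, f: 4}

Answer: {a: -2, b: ⊤, c: -1, d: ⊤, e: ⊤, f: 4}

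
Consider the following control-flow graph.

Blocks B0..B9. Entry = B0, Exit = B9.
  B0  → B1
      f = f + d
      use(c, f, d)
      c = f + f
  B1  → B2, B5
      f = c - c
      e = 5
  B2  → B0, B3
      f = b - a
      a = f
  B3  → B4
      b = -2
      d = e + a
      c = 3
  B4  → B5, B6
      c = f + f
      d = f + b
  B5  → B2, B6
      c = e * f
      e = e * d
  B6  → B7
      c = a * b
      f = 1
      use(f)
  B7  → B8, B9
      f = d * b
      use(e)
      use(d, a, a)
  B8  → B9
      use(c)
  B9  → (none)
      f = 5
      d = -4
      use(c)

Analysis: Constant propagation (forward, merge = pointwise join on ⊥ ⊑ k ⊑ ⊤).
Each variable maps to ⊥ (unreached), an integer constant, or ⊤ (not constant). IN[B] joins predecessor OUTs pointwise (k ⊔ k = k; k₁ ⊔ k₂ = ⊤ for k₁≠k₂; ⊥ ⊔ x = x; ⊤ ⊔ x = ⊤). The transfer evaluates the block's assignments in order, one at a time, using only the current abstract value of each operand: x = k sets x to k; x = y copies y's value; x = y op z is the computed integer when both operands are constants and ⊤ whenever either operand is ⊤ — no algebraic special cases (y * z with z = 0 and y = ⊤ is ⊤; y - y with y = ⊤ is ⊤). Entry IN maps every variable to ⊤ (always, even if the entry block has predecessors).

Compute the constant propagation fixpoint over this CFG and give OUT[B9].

Answer: {a: ⊤, b: ⊤, c: ⊤, d: -4, e: ⊤, f: 5}

Derivation:
Fixpoint table:
  B0:  IN=(all ⊤)  OUT=(all ⊤)
  B1:  IN=(all ⊤)  OUT={e:5; rest ⊤}
  B2:  IN=(all ⊤)  OUT=(all ⊤)
  B3:  IN=(all ⊤)  OUT={b:-2, c:3; rest ⊤}
  B4:  IN={b:-2, c:3; rest ⊤}  OUT={b:-2; rest ⊤}
  B5:  IN=(all ⊤)  OUT=(all ⊤)
  B6:  IN=(all ⊤)  OUT={f:1; rest ⊤}
  B7:  IN={f:1; rest ⊤}  OUT=(all ⊤)
  B8:  IN=(all ⊤)  OUT=(all ⊤)
  B9:  IN=(all ⊤)  OUT={d:-4, f:5; rest ⊤}

Merge at B9: IN[B9] = OUT[B7] ⊔ OUT[B8] = {a: ⊤, b: ⊤, c: ⊤, d: ⊤, e: ⊤, f: ⊤}
Applying B9's transfer function to that IN value gives OUT[B9] (row B9 above).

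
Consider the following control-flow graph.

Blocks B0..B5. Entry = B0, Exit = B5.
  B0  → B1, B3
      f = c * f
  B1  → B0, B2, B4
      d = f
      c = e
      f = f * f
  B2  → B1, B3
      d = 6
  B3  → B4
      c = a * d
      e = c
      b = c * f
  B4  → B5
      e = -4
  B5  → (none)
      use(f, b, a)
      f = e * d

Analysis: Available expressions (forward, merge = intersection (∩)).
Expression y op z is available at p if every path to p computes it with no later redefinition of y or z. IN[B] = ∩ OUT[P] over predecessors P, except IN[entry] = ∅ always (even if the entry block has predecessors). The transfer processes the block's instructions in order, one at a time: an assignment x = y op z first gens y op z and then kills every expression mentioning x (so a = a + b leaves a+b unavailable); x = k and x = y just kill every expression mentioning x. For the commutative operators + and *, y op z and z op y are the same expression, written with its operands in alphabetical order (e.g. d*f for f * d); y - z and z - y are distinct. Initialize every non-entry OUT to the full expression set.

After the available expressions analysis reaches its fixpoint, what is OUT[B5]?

Answer: {d*e}

Trace:
Fixpoint table:
  B0:   IN={}   OUT={}
  B1:   IN={}   OUT={}
  B2:   IN={}   OUT={}
  B3:   IN={}   OUT={a*d, c*f}
  B4:   IN={}   OUT={}
  B5:   IN={}   OUT={d*e}

Merge at B5: IN[B5] = OUT[B4] = {}
Applying B5's transfer function to that IN value gives OUT[B5] (row B5 above).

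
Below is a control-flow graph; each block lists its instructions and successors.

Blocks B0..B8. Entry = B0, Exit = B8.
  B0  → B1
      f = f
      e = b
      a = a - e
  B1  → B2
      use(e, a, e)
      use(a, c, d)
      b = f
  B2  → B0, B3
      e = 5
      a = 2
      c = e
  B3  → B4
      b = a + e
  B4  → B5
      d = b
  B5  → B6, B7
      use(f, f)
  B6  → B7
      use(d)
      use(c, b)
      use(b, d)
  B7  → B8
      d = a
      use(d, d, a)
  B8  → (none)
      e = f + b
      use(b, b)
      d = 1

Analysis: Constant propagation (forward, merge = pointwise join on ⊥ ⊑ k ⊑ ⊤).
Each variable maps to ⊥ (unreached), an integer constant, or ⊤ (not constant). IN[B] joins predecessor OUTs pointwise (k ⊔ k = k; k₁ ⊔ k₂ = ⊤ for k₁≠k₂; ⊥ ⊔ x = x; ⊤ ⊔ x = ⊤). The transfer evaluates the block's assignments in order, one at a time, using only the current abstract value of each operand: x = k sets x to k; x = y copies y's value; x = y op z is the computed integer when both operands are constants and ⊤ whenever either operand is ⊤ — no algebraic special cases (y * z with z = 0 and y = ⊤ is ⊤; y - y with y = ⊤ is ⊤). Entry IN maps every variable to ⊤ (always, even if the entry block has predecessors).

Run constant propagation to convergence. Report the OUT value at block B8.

Converged values:
  B0:   IN=(all ⊤)   OUT=(all ⊤)
  B1:   IN=(all ⊤)   OUT=(all ⊤)
  B2:   IN=(all ⊤)   OUT={a:2, c:5, e:5; rest ⊤}
  B3:   IN={a:2, c:5, e:5; rest ⊤}   OUT={a:2, b:7, c:5, e:5; rest ⊤}
  B4:   IN={a:2, b:7, c:5, e:5; rest ⊤}   OUT={a:2, b:7, c:5, d:7, e:5; rest ⊤}
  B5:   IN={a:2, b:7, c:5, d:7, e:5; rest ⊤}   OUT={a:2, b:7, c:5, d:7, e:5; rest ⊤}
  B6:   IN={a:2, b:7, c:5, d:7, e:5; rest ⊤}   OUT={a:2, b:7, c:5, d:7, e:5; rest ⊤}
  B7:   IN={a:2, b:7, c:5, d:7, e:5; rest ⊤}   OUT={a:2, b:7, c:5, d:2, e:5; rest ⊤}
  B8:   IN={a:2, b:7, c:5, d:2, e:5; rest ⊤}   OUT={a:2, b:7, c:5, d:1; rest ⊤}

Merge at B8: IN[B8] = OUT[B7] = {a: 2, b: 7, c: 5, d: 2, e: 5, f: ⊤}
Applying B8's transfer function to that IN value gives OUT[B8] (row B8 above).

Answer: {a: 2, b: 7, c: 5, d: 1, e: ⊤, f: ⊤}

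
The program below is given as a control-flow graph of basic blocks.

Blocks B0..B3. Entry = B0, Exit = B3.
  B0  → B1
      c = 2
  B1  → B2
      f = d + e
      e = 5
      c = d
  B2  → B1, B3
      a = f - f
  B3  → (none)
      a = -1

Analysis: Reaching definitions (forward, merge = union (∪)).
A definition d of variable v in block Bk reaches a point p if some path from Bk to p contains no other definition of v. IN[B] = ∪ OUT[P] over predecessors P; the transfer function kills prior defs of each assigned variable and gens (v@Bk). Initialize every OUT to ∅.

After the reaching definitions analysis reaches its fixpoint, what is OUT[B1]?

Fixpoint table:
  B0: | IN={} | OUT={c@B0}
  B1: | IN={a@B2, c@B0, c@B1, e@B1, f@B1} | OUT={a@B2, c@B1, e@B1, f@B1}
  B2: | IN={a@B2, c@B1, e@B1, f@B1} | OUT={a@B2, c@B1, e@B1, f@B1}
  B3: | IN={a@B2, c@B1, e@B1, f@B1} | OUT={a@B3, c@B1, e@B1, f@B1}

Merge at B1: IN[B1] = OUT[B0] ⊔ OUT[B2] = {a@B2, c@B0, c@B1, e@B1, f@B1}
Applying B1's transfer function to that IN value gives OUT[B1] (row B1 above).

Answer: {a@B2, c@B1, e@B1, f@B1}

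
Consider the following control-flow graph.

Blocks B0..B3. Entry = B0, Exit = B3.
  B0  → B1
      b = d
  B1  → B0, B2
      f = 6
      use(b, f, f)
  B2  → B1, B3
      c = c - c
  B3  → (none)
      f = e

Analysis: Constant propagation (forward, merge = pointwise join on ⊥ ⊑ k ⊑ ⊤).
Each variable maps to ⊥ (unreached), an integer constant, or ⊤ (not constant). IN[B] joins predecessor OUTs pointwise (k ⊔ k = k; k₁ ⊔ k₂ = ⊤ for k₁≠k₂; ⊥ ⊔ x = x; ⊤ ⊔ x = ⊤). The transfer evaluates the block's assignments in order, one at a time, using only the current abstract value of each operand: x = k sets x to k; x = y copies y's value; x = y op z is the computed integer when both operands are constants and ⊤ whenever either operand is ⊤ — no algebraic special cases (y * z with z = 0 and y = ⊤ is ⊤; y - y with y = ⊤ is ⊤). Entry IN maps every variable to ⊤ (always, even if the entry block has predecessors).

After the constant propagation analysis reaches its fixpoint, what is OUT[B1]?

Answer: {a: ⊤, b: ⊤, c: ⊤, d: ⊤, e: ⊤, f: 6}

Working:
Fixpoint table:
  B0: | IN=(all ⊤) | OUT=(all ⊤)
  B1: | IN=(all ⊤) | OUT={f:6; rest ⊤}
  B2: | IN={f:6; rest ⊤} | OUT={f:6; rest ⊤}
  B3: | IN={f:6; rest ⊤} | OUT=(all ⊤)

Merge at B1: IN[B1] = OUT[B0] ⊔ OUT[B2] = {a: ⊤, b: ⊤, c: ⊤, d: ⊤, e: ⊤, f: ⊤}
Applying B1's transfer function to that IN value gives OUT[B1] (row B1 above).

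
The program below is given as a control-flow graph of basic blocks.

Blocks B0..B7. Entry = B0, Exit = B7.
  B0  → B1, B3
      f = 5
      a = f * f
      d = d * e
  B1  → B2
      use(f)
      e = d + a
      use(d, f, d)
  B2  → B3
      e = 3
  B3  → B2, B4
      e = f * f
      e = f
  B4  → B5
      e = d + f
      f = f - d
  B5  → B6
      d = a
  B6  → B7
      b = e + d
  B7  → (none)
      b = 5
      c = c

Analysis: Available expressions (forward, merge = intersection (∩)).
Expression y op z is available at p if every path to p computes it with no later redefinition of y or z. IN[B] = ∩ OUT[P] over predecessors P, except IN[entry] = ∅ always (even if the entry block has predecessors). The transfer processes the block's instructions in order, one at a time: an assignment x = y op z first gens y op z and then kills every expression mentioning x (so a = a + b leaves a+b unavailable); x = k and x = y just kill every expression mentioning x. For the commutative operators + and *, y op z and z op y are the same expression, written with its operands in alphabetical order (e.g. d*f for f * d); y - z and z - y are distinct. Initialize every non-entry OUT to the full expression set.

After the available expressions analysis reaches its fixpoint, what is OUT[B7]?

Answer: {d+e}

Derivation:
Fixpoint table:
  B0:   IN={}   OUT={f*f}
  B1:   IN={f*f}   OUT={a+d, f*f}
  B2:   IN={f*f}   OUT={f*f}
  B3:   IN={f*f}   OUT={f*f}
  B4:   IN={f*f}   OUT={}
  B5:   IN={}   OUT={}
  B6:   IN={}   OUT={d+e}
  B7:   IN={d+e}   OUT={d+e}

Merge at B7: IN[B7] = OUT[B6] = {d+e}
Applying B7's transfer function to that IN value gives OUT[B7] (row B7 above).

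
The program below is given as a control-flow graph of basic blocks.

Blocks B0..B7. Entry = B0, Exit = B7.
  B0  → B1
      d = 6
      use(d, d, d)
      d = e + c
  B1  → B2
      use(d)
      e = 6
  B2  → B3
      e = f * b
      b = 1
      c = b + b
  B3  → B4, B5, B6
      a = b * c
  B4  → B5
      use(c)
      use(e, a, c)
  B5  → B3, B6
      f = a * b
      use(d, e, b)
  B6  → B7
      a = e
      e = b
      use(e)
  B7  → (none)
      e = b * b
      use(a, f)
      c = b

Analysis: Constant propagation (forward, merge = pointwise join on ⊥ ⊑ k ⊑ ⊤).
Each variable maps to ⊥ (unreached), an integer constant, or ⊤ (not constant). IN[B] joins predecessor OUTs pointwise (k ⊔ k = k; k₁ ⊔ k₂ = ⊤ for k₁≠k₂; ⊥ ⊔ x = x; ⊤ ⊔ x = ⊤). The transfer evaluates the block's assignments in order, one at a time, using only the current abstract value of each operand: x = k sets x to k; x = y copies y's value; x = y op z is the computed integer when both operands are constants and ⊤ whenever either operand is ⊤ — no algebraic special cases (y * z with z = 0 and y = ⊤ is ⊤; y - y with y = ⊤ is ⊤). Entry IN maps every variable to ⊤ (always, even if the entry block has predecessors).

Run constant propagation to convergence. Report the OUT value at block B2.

Converged values:
  B0:   IN=(all ⊤)   OUT=(all ⊤)
  B1:   IN=(all ⊤)   OUT={e:6; rest ⊤}
  B2:   IN={e:6; rest ⊤}   OUT={b:1, c:2; rest ⊤}
  B3:   IN={b:1, c:2; rest ⊤}   OUT={a:2, b:1, c:2; rest ⊤}
  B4:   IN={a:2, b:1, c:2; rest ⊤}   OUT={a:2, b:1, c:2; rest ⊤}
  B5:   IN={a:2, b:1, c:2; rest ⊤}   OUT={a:2, b:1, c:2, f:2; rest ⊤}
  B6:   IN={a:2, b:1, c:2; rest ⊤}   OUT={b:1, c:2, e:1; rest ⊤}
  B7:   IN={b:1, c:2, e:1; rest ⊤}   OUT={b:1, c:1, e:1; rest ⊤}

Merge at B2: IN[B2] = OUT[B1] = {a: ⊤, b: ⊤, c: ⊤, d: ⊤, e: 6, f: ⊤}
Applying B2's transfer function to that IN value gives OUT[B2] (row B2 above).

Answer: {a: ⊤, b: 1, c: 2, d: ⊤, e: ⊤, f: ⊤}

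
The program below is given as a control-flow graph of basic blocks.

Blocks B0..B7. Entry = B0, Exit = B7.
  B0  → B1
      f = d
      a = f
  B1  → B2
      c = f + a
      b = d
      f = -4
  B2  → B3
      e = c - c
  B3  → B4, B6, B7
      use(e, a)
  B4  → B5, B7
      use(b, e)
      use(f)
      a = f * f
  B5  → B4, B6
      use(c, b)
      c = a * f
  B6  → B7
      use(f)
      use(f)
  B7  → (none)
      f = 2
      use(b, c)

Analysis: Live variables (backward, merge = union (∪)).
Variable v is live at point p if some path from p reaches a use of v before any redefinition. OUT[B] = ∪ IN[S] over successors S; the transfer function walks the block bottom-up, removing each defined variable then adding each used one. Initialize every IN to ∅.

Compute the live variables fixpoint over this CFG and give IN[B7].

Answer: {b, c}

Working:
Per-block solution:
  B0:   IN={d}   OUT={a, d, f}
  B1:   IN={a, d, f}   OUT={a, b, c, f}
  B2:   IN={a, b, c, f}   OUT={a, b, c, e, f}
  B3:   IN={a, b, c, e, f}   OUT={b, c, e, f}
  B4:   IN={b, c, e, f}   OUT={a, b, c, e, f}
  B5:   IN={a, b, c, e, f}   OUT={b, c, e, f}
  B6:   IN={b, c, f}   OUT={b, c}
  B7:   IN={b, c}   OUT={}

B7 is the boundary node: OUT[B7] = {}
Applying B7's transfer function to that OUT value gives IN[B7] (row B7 above).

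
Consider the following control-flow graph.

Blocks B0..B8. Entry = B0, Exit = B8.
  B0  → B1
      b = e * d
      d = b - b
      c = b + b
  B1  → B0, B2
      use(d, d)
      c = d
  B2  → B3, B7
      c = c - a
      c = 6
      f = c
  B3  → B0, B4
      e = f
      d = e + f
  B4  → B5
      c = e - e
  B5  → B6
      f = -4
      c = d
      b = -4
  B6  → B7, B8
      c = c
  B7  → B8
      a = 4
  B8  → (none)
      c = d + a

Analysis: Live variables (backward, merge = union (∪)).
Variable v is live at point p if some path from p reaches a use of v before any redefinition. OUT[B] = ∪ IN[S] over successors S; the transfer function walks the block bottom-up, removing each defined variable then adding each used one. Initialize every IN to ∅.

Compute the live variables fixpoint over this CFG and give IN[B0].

Converged values:
  B0:  IN={a, d, e}  OUT={a, d, e}
  B1:  IN={a, d, e}  OUT={a, c, d, e}
  B2:  IN={a, c, d}  OUT={a, d, f}
  B3:  IN={a, f}  OUT={a, d, e}
  B4:  IN={a, d, e}  OUT={a, d}
  B5:  IN={a, d}  OUT={a, c, d}
  B6:  IN={a, c, d}  OUT={a, d}
  B7:  IN={d}  OUT={a, d}
  B8:  IN={a, d}  OUT={}

Merge at B0: OUT[B0] = IN[B1] = {a, d, e}
Applying B0's transfer function to that OUT value gives IN[B0] (row B0 above).

Answer: {a, d, e}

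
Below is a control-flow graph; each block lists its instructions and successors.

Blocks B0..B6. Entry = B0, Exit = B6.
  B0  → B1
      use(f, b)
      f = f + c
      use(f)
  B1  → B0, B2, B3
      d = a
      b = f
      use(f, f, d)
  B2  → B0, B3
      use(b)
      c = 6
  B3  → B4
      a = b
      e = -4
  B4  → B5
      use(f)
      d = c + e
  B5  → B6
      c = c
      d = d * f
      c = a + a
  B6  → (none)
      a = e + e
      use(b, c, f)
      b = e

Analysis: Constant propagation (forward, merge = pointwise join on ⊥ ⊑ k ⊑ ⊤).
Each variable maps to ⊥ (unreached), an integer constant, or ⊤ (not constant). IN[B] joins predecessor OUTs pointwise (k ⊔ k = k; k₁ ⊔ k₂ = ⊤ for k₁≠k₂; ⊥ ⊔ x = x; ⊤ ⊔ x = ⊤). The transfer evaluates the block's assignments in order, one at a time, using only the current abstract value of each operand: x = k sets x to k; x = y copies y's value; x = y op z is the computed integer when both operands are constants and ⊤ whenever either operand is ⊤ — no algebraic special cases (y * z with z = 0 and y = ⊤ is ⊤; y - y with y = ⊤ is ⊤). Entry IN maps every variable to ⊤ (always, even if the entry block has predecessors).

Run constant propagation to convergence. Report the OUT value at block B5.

Answer: {a: ⊤, b: ⊤, c: ⊤, d: ⊤, e: -4, f: ⊤}

Derivation:
Fixpoint table:
  B0:  IN=(all ⊤)  OUT=(all ⊤)
  B1:  IN=(all ⊤)  OUT=(all ⊤)
  B2:  IN=(all ⊤)  OUT={c:6; rest ⊤}
  B3:  IN=(all ⊤)  OUT={e:-4; rest ⊤}
  B4:  IN={e:-4; rest ⊤}  OUT={e:-4; rest ⊤}
  B5:  IN={e:-4; rest ⊤}  OUT={e:-4; rest ⊤}
  B6:  IN={e:-4; rest ⊤}  OUT={a:-8, b:-4, e:-4; rest ⊤}

Merge at B5: IN[B5] = OUT[B4] = {a: ⊤, b: ⊤, c: ⊤, d: ⊤, e: -4, f: ⊤}
Applying B5's transfer function to that IN value gives OUT[B5] (row B5 above).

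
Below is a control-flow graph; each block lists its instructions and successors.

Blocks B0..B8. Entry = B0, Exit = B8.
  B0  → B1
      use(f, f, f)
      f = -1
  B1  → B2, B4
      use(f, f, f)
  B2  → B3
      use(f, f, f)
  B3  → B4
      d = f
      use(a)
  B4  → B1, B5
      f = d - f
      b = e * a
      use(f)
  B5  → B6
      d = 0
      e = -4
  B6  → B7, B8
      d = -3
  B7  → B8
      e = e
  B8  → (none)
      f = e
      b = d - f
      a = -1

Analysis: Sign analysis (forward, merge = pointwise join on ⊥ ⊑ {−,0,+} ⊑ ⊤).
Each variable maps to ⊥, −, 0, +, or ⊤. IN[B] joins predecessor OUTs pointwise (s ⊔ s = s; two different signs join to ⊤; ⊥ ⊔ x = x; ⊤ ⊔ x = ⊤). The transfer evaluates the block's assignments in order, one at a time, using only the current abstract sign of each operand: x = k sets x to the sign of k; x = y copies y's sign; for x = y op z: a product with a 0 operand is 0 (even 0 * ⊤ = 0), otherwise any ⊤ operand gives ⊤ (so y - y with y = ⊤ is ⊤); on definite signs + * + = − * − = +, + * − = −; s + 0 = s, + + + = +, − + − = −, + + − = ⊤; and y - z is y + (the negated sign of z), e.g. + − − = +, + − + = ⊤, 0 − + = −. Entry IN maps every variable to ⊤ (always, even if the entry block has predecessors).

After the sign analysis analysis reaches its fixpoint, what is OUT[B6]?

Answer: {a: ⊤, b: ⊤, c: ⊤, d: -, e: -, f: ⊤}

Working:
Per-block solution:
  B0: | IN=(all ⊤) | OUT={f:-; rest ⊤}
  B1: | IN=(all ⊤) | OUT=(all ⊤)
  B2: | IN=(all ⊤) | OUT=(all ⊤)
  B3: | IN=(all ⊤) | OUT=(all ⊤)
  B4: | IN=(all ⊤) | OUT=(all ⊤)
  B5: | IN=(all ⊤) | OUT={d:0, e:-; rest ⊤}
  B6: | IN={d:0, e:-; rest ⊤} | OUT={d:-, e:-; rest ⊤}
  B7: | IN={d:-, e:-; rest ⊤} | OUT={d:-, e:-; rest ⊤}
  B8: | IN={d:-, e:-; rest ⊤} | OUT={a:-, d:-, e:-, f:-; rest ⊤}

Merge at B6: IN[B6] = OUT[B5] = {a: ⊤, b: ⊤, c: ⊤, d: 0, e: -, f: ⊤}
Applying B6's transfer function to that IN value gives OUT[B6] (row B6 above).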